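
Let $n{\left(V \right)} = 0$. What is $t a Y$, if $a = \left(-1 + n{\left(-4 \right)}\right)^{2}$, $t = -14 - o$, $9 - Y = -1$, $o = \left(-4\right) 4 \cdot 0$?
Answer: $-140$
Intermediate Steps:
$o = 0$ ($o = \left(-16\right) 0 = 0$)
$Y = 10$ ($Y = 9 - -1 = 9 + 1 = 10$)
$t = -14$ ($t = -14 - 0 = -14 + 0 = -14$)
$a = 1$ ($a = \left(-1 + 0\right)^{2} = \left(-1\right)^{2} = 1$)
$t a Y = \left(-14\right) 1 \cdot 10 = \left(-14\right) 10 = -140$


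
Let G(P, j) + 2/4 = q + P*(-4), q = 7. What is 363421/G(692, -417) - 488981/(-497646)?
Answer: -119669790623/916166286 ≈ -130.62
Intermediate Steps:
G(P, j) = 13/2 - 4*P (G(P, j) = -½ + (7 + P*(-4)) = -½ + (7 - 4*P) = 13/2 - 4*P)
363421/G(692, -417) - 488981/(-497646) = 363421/(13/2 - 4*692) - 488981/(-497646) = 363421/(13/2 - 2768) - 488981*(-1/497646) = 363421/(-5523/2) + 488981/497646 = 363421*(-2/5523) + 488981/497646 = -726842/5523 + 488981/497646 = -119669790623/916166286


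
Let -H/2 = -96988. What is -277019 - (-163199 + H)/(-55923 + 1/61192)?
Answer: -947968275012901/3422040215 ≈ -2.7702e+5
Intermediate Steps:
H = 193976 (H = -2*(-96988) = 193976)
-277019 - (-163199 + H)/(-55923 + 1/61192) = -277019 - (-163199 + 193976)/(-55923 + 1/61192) = -277019 - 30777/(-55923 + 1/61192) = -277019 - 30777/(-3422040215/61192) = -277019 - 30777*(-61192)/3422040215 = -277019 - 1*(-1883306184/3422040215) = -277019 + 1883306184/3422040215 = -947968275012901/3422040215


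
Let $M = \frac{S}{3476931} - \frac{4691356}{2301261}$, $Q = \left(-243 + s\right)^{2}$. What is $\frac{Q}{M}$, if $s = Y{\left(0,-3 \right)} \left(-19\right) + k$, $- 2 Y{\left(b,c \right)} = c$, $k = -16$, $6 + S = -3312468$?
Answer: $- \frac{35272510838210325}{1276500711368} \approx -27632.0$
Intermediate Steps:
$S = -3312474$ ($S = -6 - 3312468 = -3312474$)
$Y{\left(b,c \right)} = - \frac{c}{2}$
$s = - \frac{89}{2}$ ($s = \left(- \frac{1}{2}\right) \left(-3\right) \left(-19\right) - 16 = \frac{3}{2} \left(-19\right) - 16 = - \frac{57}{2} - 16 = - \frac{89}{2} \approx -44.5$)
$Q = \frac{330625}{4}$ ($Q = \left(-243 - \frac{89}{2}\right)^{2} = \left(- \frac{575}{2}\right)^{2} = \frac{330625}{4} \approx 82656.0$)
$M = - \frac{7978129446050}{2667108569997}$ ($M = - \frac{3312474}{3476931} - \frac{4691356}{2301261} = \left(-3312474\right) \frac{1}{3476931} - \frac{4691356}{2301261} = - \frac{1104158}{1158977} - \frac{4691356}{2301261} = - \frac{7978129446050}{2667108569997} \approx -2.9913$)
$\frac{Q}{M} = \frac{330625}{4 \left(- \frac{7978129446050}{2667108569997}\right)} = \frac{330625}{4} \left(- \frac{2667108569997}{7978129446050}\right) = - \frac{35272510838210325}{1276500711368}$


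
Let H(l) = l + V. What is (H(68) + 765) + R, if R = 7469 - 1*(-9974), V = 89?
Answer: 18365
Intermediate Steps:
H(l) = 89 + l (H(l) = l + 89 = 89 + l)
R = 17443 (R = 7469 + 9974 = 17443)
(H(68) + 765) + R = ((89 + 68) + 765) + 17443 = (157 + 765) + 17443 = 922 + 17443 = 18365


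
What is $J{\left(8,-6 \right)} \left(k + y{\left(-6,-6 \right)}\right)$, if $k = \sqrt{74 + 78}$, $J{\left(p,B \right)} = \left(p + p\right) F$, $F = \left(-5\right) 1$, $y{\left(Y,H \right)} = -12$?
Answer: $960 - 160 \sqrt{38} \approx -26.306$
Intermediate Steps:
$F = -5$
$J{\left(p,B \right)} = - 10 p$ ($J{\left(p,B \right)} = \left(p + p\right) \left(-5\right) = 2 p \left(-5\right) = - 10 p$)
$k = 2 \sqrt{38}$ ($k = \sqrt{152} = 2 \sqrt{38} \approx 12.329$)
$J{\left(8,-6 \right)} \left(k + y{\left(-6,-6 \right)}\right) = \left(-10\right) 8 \left(2 \sqrt{38} - 12\right) = - 80 \left(-12 + 2 \sqrt{38}\right) = 960 - 160 \sqrt{38}$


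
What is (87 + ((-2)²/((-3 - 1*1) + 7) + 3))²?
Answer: 75076/9 ≈ 8341.8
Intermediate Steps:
(87 + ((-2)²/((-3 - 1*1) + 7) + 3))² = (87 + (4/((-3 - 1) + 7) + 3))² = (87 + (4/(-4 + 7) + 3))² = (87 + (4/3 + 3))² = (87 + 13/3)² = (274/3)² = 75076/9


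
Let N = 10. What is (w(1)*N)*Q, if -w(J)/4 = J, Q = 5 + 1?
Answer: -240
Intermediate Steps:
Q = 6
w(J) = -4*J
(w(1)*N)*Q = (-4*1*10)*6 = -4*10*6 = -40*6 = -240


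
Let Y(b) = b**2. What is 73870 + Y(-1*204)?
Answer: 115486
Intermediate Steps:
73870 + Y(-1*204) = 73870 + (-1*204)**2 = 73870 + (-204)**2 = 73870 + 41616 = 115486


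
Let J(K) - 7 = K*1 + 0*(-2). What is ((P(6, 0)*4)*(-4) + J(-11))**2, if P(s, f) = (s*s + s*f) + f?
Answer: 336400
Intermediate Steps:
J(K) = 7 + K (J(K) = 7 + (K*1 + 0*(-2)) = 7 + (K + 0) = 7 + K)
P(s, f) = f + s**2 + f*s (P(s, f) = (s**2 + f*s) + f = f + s**2 + f*s)
((P(6, 0)*4)*(-4) + J(-11))**2 = (((0 + 6**2 + 0*6)*4)*(-4) + (7 - 11))**2 = (((0 + 36 + 0)*4)*(-4) - 4)**2 = ((36*4)*(-4) - 4)**2 = (144*(-4) - 4)**2 = (-576 - 4)**2 = (-580)**2 = 336400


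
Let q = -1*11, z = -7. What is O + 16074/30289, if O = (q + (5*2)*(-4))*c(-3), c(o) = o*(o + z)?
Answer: -46326096/30289 ≈ -1529.5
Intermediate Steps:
c(o) = o*(-7 + o) (c(o) = o*(o - 7) = o*(-7 + o))
q = -11
O = -1530 (O = (-11 + (5*2)*(-4))*(-3*(-7 - 3)) = (-11 + 10*(-4))*(-3*(-10)) = (-11 - 40)*30 = -51*30 = -1530)
O + 16074/30289 = -1530 + 16074/30289 = -46326096/30289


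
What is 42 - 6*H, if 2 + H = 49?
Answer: -240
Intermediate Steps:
H = 47 (H = -2 + 49 = 47)
42 - 6*H = 42 - 6*47 = 42 - 282 = -240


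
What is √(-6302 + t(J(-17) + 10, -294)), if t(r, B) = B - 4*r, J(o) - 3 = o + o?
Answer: 4*I*√407 ≈ 80.697*I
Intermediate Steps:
J(o) = 3 + 2*o (J(o) = 3 + (o + o) = 3 + 2*o)
√(-6302 + t(J(-17) + 10, -294)) = √(-6302 + (-294 - 4*((3 + 2*(-17)) + 10))) = √(-6302 + (-294 - 4*((3 - 34) + 10))) = √(-6302 + (-294 - 4*(-31 + 10))) = √(-6302 + (-294 - 4*(-21))) = √(-6302 + (-294 + 84)) = √(-6302 - 210) = √(-6512) = 4*I*√407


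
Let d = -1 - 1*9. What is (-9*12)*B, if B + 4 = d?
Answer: 1512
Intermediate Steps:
d = -10 (d = -1 - 9 = -10)
B = -14 (B = -4 - 10 = -14)
(-9*12)*B = -9*12*(-14) = -108*(-14) = 1512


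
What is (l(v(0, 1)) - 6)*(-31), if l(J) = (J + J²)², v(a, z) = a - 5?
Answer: -12214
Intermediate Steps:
v(a, z) = -5 + a
(l(v(0, 1)) - 6)*(-31) = ((-5 + 0)²*(1 + (-5 + 0))² - 6)*(-31) = ((-5)²*(1 - 5)² - 6)*(-31) = (25*(-4)² - 6)*(-31) = (25*16 - 6)*(-31) = (400 - 6)*(-31) = 394*(-31) = -12214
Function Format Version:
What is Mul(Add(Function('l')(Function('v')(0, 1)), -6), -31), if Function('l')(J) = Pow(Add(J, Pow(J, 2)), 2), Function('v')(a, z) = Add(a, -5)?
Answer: -12214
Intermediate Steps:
Function('v')(a, z) = Add(-5, a)
Mul(Add(Function('l')(Function('v')(0, 1)), -6), -31) = Mul(Add(Mul(Pow(Add(-5, 0), 2), Pow(Add(1, Add(-5, 0)), 2)), -6), -31) = Mul(Add(Mul(Pow(-5, 2), Pow(Add(1, -5), 2)), -6), -31) = Mul(Add(Mul(25, Pow(-4, 2)), -6), -31) = Mul(Add(Mul(25, 16), -6), -31) = Mul(Add(400, -6), -31) = Mul(394, -31) = -12214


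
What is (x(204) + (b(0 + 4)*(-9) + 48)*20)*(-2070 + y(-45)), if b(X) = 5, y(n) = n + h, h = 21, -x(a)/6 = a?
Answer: 2437416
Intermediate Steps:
x(a) = -6*a
y(n) = 21 + n (y(n) = n + 21 = 21 + n)
(x(204) + (b(0 + 4)*(-9) + 48)*20)*(-2070 + y(-45)) = (-6*204 + (5*(-9) + 48)*20)*(-2070 + (21 - 45)) = (-1224 + (-45 + 48)*20)*(-2070 - 24) = (-1224 + 3*20)*(-2094) = (-1224 + 60)*(-2094) = -1164*(-2094) = 2437416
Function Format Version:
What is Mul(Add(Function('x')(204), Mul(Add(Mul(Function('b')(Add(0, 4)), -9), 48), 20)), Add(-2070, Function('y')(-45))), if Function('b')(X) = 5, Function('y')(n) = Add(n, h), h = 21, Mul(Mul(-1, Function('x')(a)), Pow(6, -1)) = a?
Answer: 2437416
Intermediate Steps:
Function('x')(a) = Mul(-6, a)
Function('y')(n) = Add(21, n) (Function('y')(n) = Add(n, 21) = Add(21, n))
Mul(Add(Function('x')(204), Mul(Add(Mul(Function('b')(Add(0, 4)), -9), 48), 20)), Add(-2070, Function('y')(-45))) = Mul(Add(Mul(-6, 204), Mul(Add(Mul(5, -9), 48), 20)), Add(-2070, Add(21, -45))) = Mul(Add(-1224, Mul(Add(-45, 48), 20)), Add(-2070, -24)) = Mul(Add(-1224, Mul(3, 20)), -2094) = Mul(Add(-1224, 60), -2094) = Mul(-1164, -2094) = 2437416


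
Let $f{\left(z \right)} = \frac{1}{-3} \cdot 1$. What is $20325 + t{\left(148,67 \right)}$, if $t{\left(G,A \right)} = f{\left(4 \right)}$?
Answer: $\frac{60974}{3} \approx 20325.0$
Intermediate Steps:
$f{\left(z \right)} = - \frac{1}{3}$ ($f{\left(z \right)} = \left(- \frac{1}{3}\right) 1 = - \frac{1}{3}$)
$t{\left(G,A \right)} = - \frac{1}{3}$
$20325 + t{\left(148,67 \right)} = 20325 - \frac{1}{3} = \frac{60974}{3}$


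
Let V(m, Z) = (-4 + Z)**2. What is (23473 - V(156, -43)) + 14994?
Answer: 36258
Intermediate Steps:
(23473 - V(156, -43)) + 14994 = (23473 - (-4 - 43)**2) + 14994 = (23473 - 1*(-47)**2) + 14994 = (23473 - 1*2209) + 14994 = (23473 - 2209) + 14994 = 21264 + 14994 = 36258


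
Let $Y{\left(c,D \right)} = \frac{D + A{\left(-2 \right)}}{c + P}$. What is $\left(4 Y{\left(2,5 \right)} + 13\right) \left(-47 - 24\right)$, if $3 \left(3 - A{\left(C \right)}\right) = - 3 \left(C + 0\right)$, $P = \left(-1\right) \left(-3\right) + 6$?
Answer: $- \frac{11857}{11} \approx -1077.9$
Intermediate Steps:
$P = 9$ ($P = 3 + 6 = 9$)
$A{\left(C \right)} = 3 + C$ ($A{\left(C \right)} = 3 - \frac{\left(-3\right) \left(C + 0\right)}{3} = 3 - \frac{\left(-3\right) C}{3} = 3 + C$)
$Y{\left(c,D \right)} = \frac{1 + D}{9 + c}$ ($Y{\left(c,D \right)} = \frac{D + \left(3 - 2\right)}{c + 9} = \frac{D + 1}{9 + c} = \frac{1 + D}{9 + c}$)
$\left(4 Y{\left(2,5 \right)} + 13\right) \left(-47 - 24\right) = \left(4 \frac{1 + 5}{9 + 2} + 13\right) \left(-47 - 24\right) = \left(4 \cdot \frac{1}{11} \cdot 6 + 13\right) \left(-71\right) = \left(4 \cdot \frac{6}{11} + 13\right) \left(-71\right) = \left(\frac{24}{11} + 13\right) \left(-71\right) = \frac{167}{11} \left(-71\right) = - \frac{11857}{11}$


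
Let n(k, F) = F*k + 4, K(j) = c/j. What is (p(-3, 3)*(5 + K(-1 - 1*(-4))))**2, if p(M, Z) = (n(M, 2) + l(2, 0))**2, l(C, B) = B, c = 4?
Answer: 5776/9 ≈ 641.78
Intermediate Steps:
K(j) = 4/j
n(k, F) = 4 + F*k
p(M, Z) = (4 + 2*M)**2 (p(M, Z) = ((4 + 2*M) + 0)**2 = (4 + 2*M)**2)
(p(-3, 3)*(5 + K(-1 - 1*(-4))))**2 = ((4*(2 - 3)**2)*(5 + 4/(-1 - 1*(-4))))**2 = ((4*(-1)**2)*(5 + 4/(-1 + 4)))**2 = ((4*1)*(5 + 4/3))**2 = (4*(5 + 4*(1/3)))**2 = (4*(5 + 4/3))**2 = (4*(19/3))**2 = (76/3)**2 = 5776/9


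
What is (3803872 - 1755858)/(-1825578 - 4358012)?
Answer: -1024007/3091795 ≈ -0.33120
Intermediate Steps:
(3803872 - 1755858)/(-1825578 - 4358012) = 2048014/(-6183590) = 2048014*(-1/6183590) = -1024007/3091795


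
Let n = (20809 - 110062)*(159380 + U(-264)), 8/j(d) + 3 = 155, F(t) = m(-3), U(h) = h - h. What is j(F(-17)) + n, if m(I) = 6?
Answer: -270277719659/19 ≈ -1.4225e+10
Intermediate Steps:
U(h) = 0
F(t) = 6
j(d) = 1/19 (j(d) = 8/(-3 + 155) = 8/152 = 8*(1/152) = 1/19)
n = -14225143140 (n = (20809 - 110062)*(159380 + 0) = -89253*159380 = -14225143140)
j(F(-17)) + n = 1/19 - 14225143140 = -270277719659/19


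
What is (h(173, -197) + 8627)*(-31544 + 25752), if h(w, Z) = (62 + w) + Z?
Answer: -50187680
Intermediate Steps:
h(w, Z) = 62 + Z + w
(h(173, -197) + 8627)*(-31544 + 25752) = ((62 - 197 + 173) + 8627)*(-31544 + 25752) = (38 + 8627)*(-5792) = 8665*(-5792) = -50187680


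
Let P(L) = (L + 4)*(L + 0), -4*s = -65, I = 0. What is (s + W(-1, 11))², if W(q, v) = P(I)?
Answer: 4225/16 ≈ 264.06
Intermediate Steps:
s = 65/4 (s = -¼*(-65) = 65/4 ≈ 16.250)
P(L) = L*(4 + L) (P(L) = (4 + L)*L = L*(4 + L))
W(q, v) = 0 (W(q, v) = 0*(4 + 0) = 0*4 = 0)
(s + W(-1, 11))² = (65/4 + 0)² = (65/4)² = 4225/16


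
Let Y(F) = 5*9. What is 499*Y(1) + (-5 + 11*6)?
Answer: 22516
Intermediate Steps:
Y(F) = 45
499*Y(1) + (-5 + 11*6) = 499*45 + (-5 + 11*6) = 22455 + (-5 + 66) = 22455 + 61 = 22516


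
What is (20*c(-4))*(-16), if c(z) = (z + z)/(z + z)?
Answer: -320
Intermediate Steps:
c(z) = 1 (c(z) = (2*z)/((2*z)) = (2*z)*(1/(2*z)) = 1)
(20*c(-4))*(-16) = (20*1)*(-16) = 20*(-16) = -320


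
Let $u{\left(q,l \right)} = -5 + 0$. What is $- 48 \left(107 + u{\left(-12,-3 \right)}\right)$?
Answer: $-4896$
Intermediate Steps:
$u{\left(q,l \right)} = -5$
$- 48 \left(107 + u{\left(-12,-3 \right)}\right) = - 48 \left(107 - 5\right) = \left(-48\right) 102 = -4896$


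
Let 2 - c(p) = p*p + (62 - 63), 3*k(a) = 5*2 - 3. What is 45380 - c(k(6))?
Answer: 408442/9 ≈ 45382.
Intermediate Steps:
k(a) = 7/3 (k(a) = (5*2 - 3)/3 = (10 - 3)/3 = (1/3)*7 = 7/3)
c(p) = 3 - p**2 (c(p) = 2 - (p*p + (62 - 63)) = 2 - (p**2 - 1) = 2 - (-1 + p**2) = 2 + (1 - p**2) = 3 - p**2)
45380 - c(k(6)) = 45380 - (3 - (7/3)**2) = 45380 - (3 - 1*49/9) = 45380 - (3 - 49/9) = 45380 - 1*(-22/9) = 45380 + 22/9 = 408442/9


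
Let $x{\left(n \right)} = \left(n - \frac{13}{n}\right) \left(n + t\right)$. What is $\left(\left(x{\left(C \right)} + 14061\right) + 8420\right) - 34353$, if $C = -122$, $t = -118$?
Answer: $\frac{1060328}{61} \approx 17382.0$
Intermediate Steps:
$x{\left(n \right)} = \left(-118 + n\right) \left(n - \frac{13}{n}\right)$ ($x{\left(n \right)} = \left(n - \frac{13}{n}\right) \left(n - 118\right) = \left(n - \frac{13}{n}\right) \left(-118 + n\right) = \left(-118 + n\right) \left(n - \frac{13}{n}\right)$)
$\left(\left(x{\left(C \right)} + 14061\right) + 8420\right) - 34353 = \left(\left(\left(-13 + \left(-122\right)^{2} - -14396 + \frac{1534}{-122}\right) + 14061\right) + 8420\right) - 34353 = \left(\left(\left(-13 + 14884 + 14396 + 1534 \left(- \frac{1}{122}\right)\right) + 14061\right) + 8420\right) - 34353 = \left(\left(\left(-13 + 14884 + 14396 - \frac{767}{61}\right) + 14061\right) + 8420\right) - 34353 = \left(\left(\frac{1784520}{61} + 14061\right) + 8420\right) - 34353 = \left(\frac{2642241}{61} + 8420\right) - 34353 = \frac{3155861}{61} - 34353 = \frac{1060328}{61}$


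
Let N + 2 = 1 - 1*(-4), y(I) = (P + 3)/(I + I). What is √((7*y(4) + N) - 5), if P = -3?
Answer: I*√2 ≈ 1.4142*I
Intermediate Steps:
y(I) = 0 (y(I) = (-3 + 3)/(I + I) = 0/((2*I)) = 0*(1/(2*I)) = 0)
N = 3 (N = -2 + (1 - 1*(-4)) = -2 + (1 + 4) = -2 + 5 = 3)
√((7*y(4) + N) - 5) = √((7*0 + 3) - 5) = √((0 + 3) - 5) = √(3 - 5) = √(-2) = I*√2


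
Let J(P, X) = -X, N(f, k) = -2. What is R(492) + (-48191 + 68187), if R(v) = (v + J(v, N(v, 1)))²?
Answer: 264032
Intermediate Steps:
R(v) = (2 + v)² (R(v) = (v - 1*(-2))² = (v + 2)² = (2 + v)²)
R(492) + (-48191 + 68187) = (2 + 492)² + (-48191 + 68187) = 494² + 19996 = 244036 + 19996 = 264032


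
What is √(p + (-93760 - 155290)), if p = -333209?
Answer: I*√582259 ≈ 763.06*I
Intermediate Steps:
√(p + (-93760 - 155290)) = √(-333209 + (-93760 - 155290)) = √(-333209 - 249050) = √(-582259) = I*√582259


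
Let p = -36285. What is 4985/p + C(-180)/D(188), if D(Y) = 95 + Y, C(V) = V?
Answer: -1588411/2053731 ≈ -0.77343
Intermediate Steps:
4985/p + C(-180)/D(188) = 4985/(-36285) - 180/(95 + 188) = 4985*(-1/36285) - 180/283 = -997/7257 - 180*1/283 = -997/7257 - 180/283 = -1588411/2053731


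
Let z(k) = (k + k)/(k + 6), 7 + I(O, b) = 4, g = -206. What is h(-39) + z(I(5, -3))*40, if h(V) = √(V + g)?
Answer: -80 + 7*I*√5 ≈ -80.0 + 15.652*I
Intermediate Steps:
I(O, b) = -3 (I(O, b) = -7 + 4 = -3)
z(k) = 2*k/(6 + k) (z(k) = (2*k)/(6 + k) = 2*k/(6 + k))
h(V) = √(-206 + V) (h(V) = √(V - 206) = √(-206 + V))
h(-39) + z(I(5, -3))*40 = √(-206 - 39) + (2*(-3)/(6 - 3))*40 = √(-245) + (2*(-3)/3)*40 = 7*I*√5 + (2*(-3)*(⅓))*40 = 7*I*√5 - 2*40 = 7*I*√5 - 80 = -80 + 7*I*√5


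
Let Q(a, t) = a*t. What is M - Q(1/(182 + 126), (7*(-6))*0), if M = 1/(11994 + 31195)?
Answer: 1/43189 ≈ 2.3154e-5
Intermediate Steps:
M = 1/43189 ≈ 2.3154e-5
M - Q(1/(182 + 126), (7*(-6))*0) = 1/43189 - (7*(-6))*0/(182 + 126) = 1/43189 - (-42*0)/308 = 1/43189 - 0/308 = 1/43189 - 1*0 = 1/43189 + 0 = 1/43189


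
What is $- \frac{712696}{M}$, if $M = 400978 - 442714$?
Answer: $\frac{89087}{5217} \approx 17.076$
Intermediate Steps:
$M = -41736$ ($M = 400978 - 442714 = -41736$)
$- \frac{712696}{M} = - \frac{712696}{-41736} = \left(-712696\right) \left(- \frac{1}{41736}\right) = \frac{89087}{5217}$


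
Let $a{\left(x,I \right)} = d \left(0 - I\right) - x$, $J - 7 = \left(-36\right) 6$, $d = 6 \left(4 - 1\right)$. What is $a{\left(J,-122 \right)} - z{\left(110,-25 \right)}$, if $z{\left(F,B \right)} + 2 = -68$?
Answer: $2475$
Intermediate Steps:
$z{\left(F,B \right)} = -70$ ($z{\left(F,B \right)} = -2 - 68 = -70$)
$d = 18$ ($d = 6 \cdot 3 = 18$)
$J = -209$ ($J = 7 - 216 = -209$)
$a{\left(x,I \right)} = - x - 18 I$ ($a{\left(x,I \right)} = 18 \left(0 - I\right) - x = 18 \left(- I\right) - x = - 18 I - x = - x - 18 I$)
$a{\left(J,-122 \right)} - z{\left(110,-25 \right)} = \left(\left(-1\right) \left(-209\right) - -2196\right) - -70 = \left(209 + 2196\right) + 70 = 2405 + 70 = 2475$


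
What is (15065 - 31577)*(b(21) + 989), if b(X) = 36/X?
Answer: -114510720/7 ≈ -1.6359e+7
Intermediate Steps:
(15065 - 31577)*(b(21) + 989) = (15065 - 31577)*(36/21 + 989) = -16512*(36*(1/21) + 989) = -16512*(12/7 + 989) = -16512*6935/7 = -114510720/7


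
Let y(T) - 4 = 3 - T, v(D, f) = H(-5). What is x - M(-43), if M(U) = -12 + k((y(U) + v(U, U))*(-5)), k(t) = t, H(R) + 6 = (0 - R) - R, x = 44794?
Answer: 45076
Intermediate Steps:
H(R) = -6 - 2*R (H(R) = -6 + ((0 - R) - R) = -6 + (-R - R) = -6 - 2*R)
v(D, f) = 4 (v(D, f) = -6 - 2*(-5) = -6 + 10 = 4)
y(T) = 7 - T (y(T) = 4 + (3 - T) = 7 - T)
M(U) = -67 + 5*U (M(U) = -12 + ((7 - U) + 4)*(-5) = -12 + (11 - U)*(-5) = -12 + (-55 + 5*U) = -67 + 5*U)
x - M(-43) = 44794 - (-67 + 5*(-43)) = 44794 - (-67 - 215) = 44794 - 1*(-282) = 44794 + 282 = 45076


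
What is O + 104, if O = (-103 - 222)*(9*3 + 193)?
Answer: -71396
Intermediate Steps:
O = -71500 (O = -325*(27 + 193) = -325*220 = -71500)
O + 104 = -71500 + 104 = -71396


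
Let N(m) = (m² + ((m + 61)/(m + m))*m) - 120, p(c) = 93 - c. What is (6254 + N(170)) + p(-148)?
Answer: 70781/2 ≈ 35391.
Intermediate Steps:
N(m) = -179/2 + m² + m/2 (N(m) = (m² + ((61 + m)/((2*m)))*m) - 120 = (m² + ((61 + m)*(1/(2*m)))*m) - 120 = (m² + ((61 + m)/(2*m))*m) - 120 = (m² + (61/2 + m/2)) - 120 = (61/2 + m² + m/2) - 120 = -179/2 + m² + m/2)
(6254 + N(170)) + p(-148) = (6254 + (-179/2 + 170² + (½)*170)) + (93 - 1*(-148)) = (6254 + (-179/2 + 28900 + 85)) + (93 + 148) = (6254 + 57791/2) + 241 = 70299/2 + 241 = 70781/2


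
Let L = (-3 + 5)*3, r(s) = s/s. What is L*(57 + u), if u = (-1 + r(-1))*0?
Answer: 342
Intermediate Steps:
r(s) = 1
L = 6 (L = 2*3 = 6)
u = 0 (u = (-1 + 1)*0 = 0*0 = 0)
L*(57 + u) = 6*(57 + 0) = 6*57 = 342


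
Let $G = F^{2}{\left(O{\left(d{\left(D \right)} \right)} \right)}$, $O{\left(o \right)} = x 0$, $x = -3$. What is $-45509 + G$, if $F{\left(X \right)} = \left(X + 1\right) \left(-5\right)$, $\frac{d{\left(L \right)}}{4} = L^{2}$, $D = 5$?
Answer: $-45484$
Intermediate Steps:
$d{\left(L \right)} = 4 L^{2}$
$O{\left(o \right)} = 0$ ($O{\left(o \right)} = \left(-3\right) 0 = 0$)
$F{\left(X \right)} = -5 - 5 X$ ($F{\left(X \right)} = \left(1 + X\right) \left(-5\right) = -5 - 5 X$)
$G = 25$ ($G = \left(-5 - 0\right)^{2} = \left(-5 + 0\right)^{2} = \left(-5\right)^{2} = 25$)
$-45509 + G = -45509 + 25 = -45484$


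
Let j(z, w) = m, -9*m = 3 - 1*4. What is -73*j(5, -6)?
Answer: -73/9 ≈ -8.1111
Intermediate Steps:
m = ⅑ (m = -(3 - 1*4)/9 = -(3 - 4)/9 = -⅑*(-1) = ⅑ ≈ 0.11111)
j(z, w) = ⅑
-73*j(5, -6) = -73*⅑ = -73/9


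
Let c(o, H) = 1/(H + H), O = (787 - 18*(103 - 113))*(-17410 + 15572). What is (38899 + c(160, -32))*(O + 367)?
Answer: -4423851414765/64 ≈ -6.9123e+10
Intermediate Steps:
O = -1777346 (O = (787 - 18*(-10))*(-1838) = (787 + 180)*(-1838) = 967*(-1838) = -1777346)
c(o, H) = 1/(2*H)
(38899 + c(160, -32))*(O + 367) = (38899 + (½)/(-32))*(-1777346 + 367) = (38899 + (½)*(-1/32))*(-1776979) = (38899 - 1/64)*(-1776979) = (2489535/64)*(-1776979) = -4423851414765/64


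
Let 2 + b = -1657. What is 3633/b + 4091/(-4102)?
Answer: -1032835/324058 ≈ -3.1872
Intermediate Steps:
b = -1659 (b = -2 - 1657 = -1659)
3633/b + 4091/(-4102) = 3633/(-1659) + 4091/(-4102) = 3633*(-1/1659) + 4091*(-1/4102) = -173/79 - 4091/4102 = -1032835/324058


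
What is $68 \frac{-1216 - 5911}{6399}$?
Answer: $- \frac{484636}{6399} \approx -75.736$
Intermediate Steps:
$68 \frac{-1216 - 5911}{6399} = 68 \left(-1216 - 5911\right) \frac{1}{6399} = 68 \left(\left(-7127\right) \frac{1}{6399}\right) = 68 \left(- \frac{7127}{6399}\right) = - \frac{484636}{6399}$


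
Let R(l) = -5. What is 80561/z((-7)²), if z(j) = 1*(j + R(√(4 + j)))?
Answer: 80561/44 ≈ 1830.9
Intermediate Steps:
z(j) = -5 + j (z(j) = 1*(j - 5) = 1*(-5 + j) = -5 + j)
80561/z((-7)²) = 80561/(-5 + (-7)²) = 80561/(-5 + 49) = 80561/44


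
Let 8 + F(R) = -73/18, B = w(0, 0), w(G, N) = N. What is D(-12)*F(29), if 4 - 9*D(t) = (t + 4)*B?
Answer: -434/81 ≈ -5.3580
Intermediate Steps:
B = 0
F(R) = -217/18 (F(R) = -8 - 73/18 = -217/18)
D(t) = 4/9 (D(t) = 4/9 - (t + 4)*0/9 = 4/9 - (4 + t)*0/9 = 4/9 - ⅑*0 = 4/9 + 0 = 4/9)
D(-12)*F(29) = (4/9)*(-217/18) = -434/81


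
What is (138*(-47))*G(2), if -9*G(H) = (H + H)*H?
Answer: 17296/3 ≈ 5765.3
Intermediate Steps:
G(H) = -2*H²/9 (G(H) = -(H + H)*H/9 = -2*H*H/9 = -2*H²/9)
(138*(-47))*G(2) = (138*(-47))*(-2/9*2²) = -(-4324)*4/3 = -6486*(-8/9) = 17296/3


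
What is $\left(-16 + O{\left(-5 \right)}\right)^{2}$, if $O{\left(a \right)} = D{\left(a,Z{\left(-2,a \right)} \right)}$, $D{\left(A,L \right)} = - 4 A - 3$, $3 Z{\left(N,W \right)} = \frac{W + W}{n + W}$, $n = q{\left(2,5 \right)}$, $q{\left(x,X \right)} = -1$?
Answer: $1$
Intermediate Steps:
$n = -1$
$Z{\left(N,W \right)} = \frac{2 W}{3 \left(-1 + W\right)}$ ($Z{\left(N,W \right)} = \frac{\left(W + W\right) \frac{1}{-1 + W}}{3} = \frac{2 W \frac{1}{-1 + W}}{3} = \frac{2 W}{3 \left(-1 + W\right)}$)
$D{\left(A,L \right)} = -3 - 4 A$
$O{\left(a \right)} = -3 - 4 a$
$\left(-16 + O{\left(-5 \right)}\right)^{2} = \left(-16 - -17\right)^{2} = \left(-16 + \left(-3 + 20\right)\right)^{2} = \left(-16 + 17\right)^{2} = 1^{2} = 1$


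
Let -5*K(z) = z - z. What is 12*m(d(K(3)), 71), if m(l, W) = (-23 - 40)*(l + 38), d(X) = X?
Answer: -28728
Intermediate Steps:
K(z) = 0 (K(z) = -(z - z)/5 = -1/5*0 = 0)
m(l, W) = -2394 - 63*l (m(l, W) = -63*(38 + l) = -2394 - 63*l)
12*m(d(K(3)), 71) = 12*(-2394 - 63*0) = 12*(-2394 + 0) = 12*(-2394) = -28728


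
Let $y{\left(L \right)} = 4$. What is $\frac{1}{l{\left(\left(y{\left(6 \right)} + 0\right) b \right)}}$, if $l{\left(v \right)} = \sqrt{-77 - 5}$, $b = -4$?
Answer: $- \frac{i \sqrt{82}}{82} \approx - 0.11043 i$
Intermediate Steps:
$l{\left(v \right)} = i \sqrt{82}$ ($l{\left(v \right)} = \sqrt{-82} = i \sqrt{82}$)
$\frac{1}{l{\left(\left(y{\left(6 \right)} + 0\right) b \right)}} = \frac{1}{i \sqrt{82}} = - \frac{i \sqrt{82}}{82}$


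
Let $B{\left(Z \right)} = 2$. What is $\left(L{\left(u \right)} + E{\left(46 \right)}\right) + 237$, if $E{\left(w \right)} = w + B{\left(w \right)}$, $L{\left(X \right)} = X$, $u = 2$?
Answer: $287$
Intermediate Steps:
$E{\left(w \right)} = 2 + w$ ($E{\left(w \right)} = w + 2 = 2 + w$)
$\left(L{\left(u \right)} + E{\left(46 \right)}\right) + 237 = \left(2 + \left(2 + 46\right)\right) + 237 = \left(2 + 48\right) + 237 = 50 + 237 = 287$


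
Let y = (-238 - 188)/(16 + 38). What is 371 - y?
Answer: 3410/9 ≈ 378.89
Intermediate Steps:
y = -71/9 (y = -426/54 = -426*1/54 = -71/9 ≈ -7.8889)
371 - y = 371 - 1*(-71/9) = 371 + 71/9 = 3410/9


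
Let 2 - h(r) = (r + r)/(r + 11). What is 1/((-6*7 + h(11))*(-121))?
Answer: 1/4961 ≈ 0.00020157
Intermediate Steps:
h(r) = 2 - 2*r/(11 + r) (h(r) = 2 - (r + r)/(r + 11) = 2 - 2*r/(11 + r))
1/((-6*7 + h(11))*(-121)) = 1/((-6*7 + 22/(11 + 11))*(-121)) = 1/((-42 + 22/22)*(-121)) = 1/((-42 + 22*(1/22))*(-121)) = 1/((-42 + 1)*(-121)) = 1/(-41*(-121)) = 1/4961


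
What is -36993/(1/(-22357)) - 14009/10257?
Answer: 8483077488748/10257 ≈ 8.2705e+8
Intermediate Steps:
-36993/(1/(-22357)) - 14009/10257 = -36993/(-1/22357) - 14009*1/10257 = -36993*(-22357) - 14009/10257 = 827052501 - 14009/10257 = 8483077488748/10257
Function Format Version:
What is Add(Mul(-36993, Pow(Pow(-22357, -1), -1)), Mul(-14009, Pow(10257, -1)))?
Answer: Rational(8483077488748, 10257) ≈ 8.2705e+8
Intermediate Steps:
Add(Mul(-36993, Pow(Pow(-22357, -1), -1)), Mul(-14009, Pow(10257, -1))) = Add(Mul(-36993, Pow(Rational(-1, 22357), -1)), Mul(-14009, Rational(1, 10257))) = Add(Mul(-36993, -22357), Rational(-14009, 10257)) = Add(827052501, Rational(-14009, 10257)) = Rational(8483077488748, 10257)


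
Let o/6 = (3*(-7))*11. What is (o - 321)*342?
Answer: -583794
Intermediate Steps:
o = -1386 (o = 6*((3*(-7))*11) = 6*(-21*11) = 6*(-231) = -1386)
(o - 321)*342 = (-1386 - 321)*342 = -1707*342 = -583794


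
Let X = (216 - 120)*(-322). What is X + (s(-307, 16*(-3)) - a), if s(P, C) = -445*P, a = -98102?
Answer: 203805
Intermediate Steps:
X = -30912 (X = 96*(-322) = -30912)
X + (s(-307, 16*(-3)) - a) = -30912 + (-445*(-307) - 1*(-98102)) = -30912 + (136615 + 98102) = -30912 + 234717 = 203805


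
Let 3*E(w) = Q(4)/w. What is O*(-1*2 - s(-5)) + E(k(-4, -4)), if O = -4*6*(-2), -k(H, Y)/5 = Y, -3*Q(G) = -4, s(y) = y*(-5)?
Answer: -58319/45 ≈ -1296.0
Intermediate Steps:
s(y) = -5*y
Q(G) = 4/3 (Q(G) = -⅓*(-4) = 4/3)
k(H, Y) = -5*Y
O = 48 (O = -24*(-2) = 48)
E(w) = 4/(9*w) (E(w) = (4/(3*w))/3 = 4/(9*w))
O*(-1*2 - s(-5)) + E(k(-4, -4)) = 48*(-1*2 - (-5)*(-5)) + 4/(9*((-5*(-4)))) = 48*(-2 - 1*25) + (4/9)/20 = 48*(-2 - 25) + (4/9)*(1/20) = 48*(-27) + 1/45 = -1296 + 1/45 = -58319/45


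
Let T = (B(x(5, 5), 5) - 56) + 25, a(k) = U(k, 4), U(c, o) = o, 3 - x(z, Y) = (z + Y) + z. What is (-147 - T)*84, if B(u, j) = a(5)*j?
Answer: -11424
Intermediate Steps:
x(z, Y) = 3 - Y - 2*z (x(z, Y) = 3 - ((z + Y) + z) = 3 - ((Y + z) + z) = 3 - (Y + 2*z) = 3 + (-Y - 2*z) = 3 - Y - 2*z)
a(k) = 4
B(u, j) = 4*j
T = -11 (T = (4*5 - 56) + 25 = (20 - 56) + 25 = -36 + 25 = -11)
(-147 - T)*84 = (-147 - 1*(-11))*84 = (-147 + 11)*84 = -136*84 = -11424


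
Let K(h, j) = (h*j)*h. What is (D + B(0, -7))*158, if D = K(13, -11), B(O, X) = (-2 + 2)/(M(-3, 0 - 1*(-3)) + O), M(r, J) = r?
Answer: -293722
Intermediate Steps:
K(h, j) = j*h²
B(O, X) = 0 (B(O, X) = (-2 + 2)/(-3 + O) = 0/(-3 + O) = 0)
D = -1859 (D = -11*13² = -11*169 = -1859)
(D + B(0, -7))*158 = (-1859 + 0)*158 = -1859*158 = -293722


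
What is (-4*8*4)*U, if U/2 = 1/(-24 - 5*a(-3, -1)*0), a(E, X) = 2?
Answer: 32/3 ≈ 10.667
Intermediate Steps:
U = -1/12 (U = 2/(-24 - 5*2*0) = 2/(-24 - 10*0) = 2/(-24 + 0) = 2/(-24) = 2*(-1/24) = -1/12 ≈ -0.083333)
(-4*8*4)*U = (-4*8*4)*(-1/12) = -32*4*(-1/12) = -128*(-1/12) = 32/3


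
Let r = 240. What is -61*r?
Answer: -14640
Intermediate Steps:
-61*r = -61*240 = -14640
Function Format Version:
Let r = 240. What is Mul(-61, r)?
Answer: -14640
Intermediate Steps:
Mul(-61, r) = Mul(-61, 240) = -14640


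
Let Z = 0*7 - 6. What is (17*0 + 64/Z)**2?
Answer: 1024/9 ≈ 113.78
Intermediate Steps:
Z = -6 (Z = 0 - 6 = -6)
(17*0 + 64/Z)**2 = (17*0 + 64/(-6))**2 = (0 + 64*(-1/6))**2 = (0 - 32/3)**2 = (-32/3)**2 = 1024/9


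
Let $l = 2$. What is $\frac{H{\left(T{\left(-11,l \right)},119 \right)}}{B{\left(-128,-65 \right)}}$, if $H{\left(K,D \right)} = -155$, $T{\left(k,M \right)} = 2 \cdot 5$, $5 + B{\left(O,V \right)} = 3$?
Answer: $\frac{155}{2} \approx 77.5$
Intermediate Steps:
$B{\left(O,V \right)} = -2$ ($B{\left(O,V \right)} = -5 + 3 = -2$)
$T{\left(k,M \right)} = 10$
$\frac{H{\left(T{\left(-11,l \right)},119 \right)}}{B{\left(-128,-65 \right)}} = - \frac{155}{-2} = \left(-155\right) \left(- \frac{1}{2}\right) = \frac{155}{2}$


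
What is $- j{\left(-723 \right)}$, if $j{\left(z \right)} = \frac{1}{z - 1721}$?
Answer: $\frac{1}{2444} \approx 0.00040917$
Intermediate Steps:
$j{\left(z \right)} = \frac{1}{-1721 + z}$
$- j{\left(-723 \right)} = - \frac{1}{-1721 - 723} = - \frac{1}{-2444} = \left(-1\right) \left(- \frac{1}{2444}\right) = \frac{1}{2444}$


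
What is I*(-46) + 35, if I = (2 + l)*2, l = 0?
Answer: -149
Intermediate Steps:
I = 4 (I = (2 + 0)*2 = 2*2 = 4)
I*(-46) + 35 = 4*(-46) + 35 = -184 + 35 = -149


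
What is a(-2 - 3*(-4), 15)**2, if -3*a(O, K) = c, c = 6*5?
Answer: 100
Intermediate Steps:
c = 30
a(O, K) = -10 (a(O, K) = -1/3*30 = -10)
a(-2 - 3*(-4), 15)**2 = (-10)**2 = 100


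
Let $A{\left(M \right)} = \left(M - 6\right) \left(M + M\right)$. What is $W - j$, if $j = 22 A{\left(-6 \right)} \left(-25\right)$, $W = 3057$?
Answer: $82257$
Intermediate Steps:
$A{\left(M \right)} = 2 M \left(-6 + M\right)$ ($A{\left(M \right)} = \left(-6 + M\right) 2 M = 2 M \left(-6 + M\right)$)
$j = -79200$ ($j = 22 \cdot 2 \left(-6\right) \left(-6 - 6\right) \left(-25\right) = 22 \cdot 2 \left(-6\right) \left(-12\right) \left(-25\right) = 22 \cdot 144 \left(-25\right) = 3168 \left(-25\right) = -79200$)
$W - j = 3057 - -79200 = 3057 + 79200 = 82257$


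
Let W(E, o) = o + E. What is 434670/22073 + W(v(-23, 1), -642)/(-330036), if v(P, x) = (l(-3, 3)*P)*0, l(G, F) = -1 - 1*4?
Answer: 23911819831/1214147438 ≈ 19.694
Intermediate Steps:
l(G, F) = -5 (l(G, F) = -1 - 4 = -5)
v(P, x) = 0 (v(P, x) = -5*P*0 = 0)
W(E, o) = E + o
434670/22073 + W(v(-23, 1), -642)/(-330036) = 434670/22073 + (0 - 642)/(-330036) = 434670*(1/22073) - 642*(-1/330036) = 434670/22073 + 107/55006 = 23911819831/1214147438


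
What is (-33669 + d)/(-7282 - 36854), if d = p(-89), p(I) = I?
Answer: 16879/22068 ≈ 0.76486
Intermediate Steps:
d = -89
(-33669 + d)/(-7282 - 36854) = (-33669 - 89)/(-7282 - 36854) = -33758/(-44136) = -33758*(-1/44136) = 16879/22068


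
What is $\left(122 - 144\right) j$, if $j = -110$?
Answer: $2420$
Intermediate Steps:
$\left(122 - 144\right) j = \left(122 - 144\right) \left(-110\right) = \left(-22\right) \left(-110\right) = 2420$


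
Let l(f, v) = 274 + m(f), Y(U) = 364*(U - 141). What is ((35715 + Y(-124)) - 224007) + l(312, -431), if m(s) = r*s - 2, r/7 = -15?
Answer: -317240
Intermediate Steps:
r = -105 (r = 7*(-15) = -105)
m(s) = -2 - 105*s (m(s) = -105*s - 2 = -2 - 105*s)
Y(U) = -51324 + 364*U (Y(U) = 364*(-141 + U) = -51324 + 364*U)
l(f, v) = 272 - 105*f (l(f, v) = 274 + (-2 - 105*f) = 272 - 105*f)
((35715 + Y(-124)) - 224007) + l(312, -431) = ((35715 + (-51324 + 364*(-124))) - 224007) + (272 - 105*312) = ((35715 + (-51324 - 45136)) - 224007) + (272 - 32760) = ((35715 - 96460) - 224007) - 32488 = (-60745 - 224007) - 32488 = -284752 - 32488 = -317240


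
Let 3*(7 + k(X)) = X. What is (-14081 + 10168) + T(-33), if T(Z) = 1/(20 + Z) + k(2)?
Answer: -152857/39 ≈ -3919.4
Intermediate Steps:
k(X) = -7 + X/3
T(Z) = -19/3 + 1/(20 + Z) (T(Z) = 1/(20 + Z) + (-7 + (1/3)*2) = 1/(20 + Z) + (-7 + 2/3) = 1/(20 + Z) - 19/3 = -19/3 + 1/(20 + Z))
(-14081 + 10168) + T(-33) = (-14081 + 10168) + (-377 - 19*(-33))/(3*(20 - 33)) = -3913 + (1/3)*(-377 + 627)/(-13) = -3913 + (1/3)*(-1/13)*250 = -3913 - 250/39 = -152857/39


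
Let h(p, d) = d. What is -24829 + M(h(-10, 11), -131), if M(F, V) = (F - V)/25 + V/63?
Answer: -39100004/1575 ≈ -24825.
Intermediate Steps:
M(F, V) = -38*V/1575 + F/25 (M(F, V) = (F - V)*(1/25) + V*(1/63) = (-V/25 + F/25) + V/63 = -38*V/1575 + F/25)
-24829 + M(h(-10, 11), -131) = -24829 + (-38/1575*(-131) + (1/25)*11) = -24829 + (4978/1575 + 11/25) = -24829 + 5671/1575 = -39100004/1575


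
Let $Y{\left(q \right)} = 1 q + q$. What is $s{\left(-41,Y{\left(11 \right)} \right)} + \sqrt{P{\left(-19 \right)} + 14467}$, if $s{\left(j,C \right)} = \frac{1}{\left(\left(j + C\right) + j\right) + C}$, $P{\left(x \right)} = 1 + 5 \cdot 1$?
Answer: $- \frac{1}{38} + \sqrt{14473} \approx 120.28$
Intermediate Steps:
$P{\left(x \right)} = 6$ ($P{\left(x \right)} = 1 + 5 = 6$)
$Y{\left(q \right)} = 2 q$ ($Y{\left(q \right)} = q + q = 2 q$)
$s{\left(j,C \right)} = \frac{1}{2 C + 2 j}$ ($s{\left(j,C \right)} = \frac{1}{\left(\left(C + j\right) + j\right) + C} = \frac{1}{\left(C + 2 j\right) + C} = \frac{1}{2 C + 2 j}$)
$s{\left(-41,Y{\left(11 \right)} \right)} + \sqrt{P{\left(-19 \right)} + 14467} = \frac{1}{2 \left(2 \cdot 11 - 41\right)} + \sqrt{6 + 14467} = \frac{1}{2 \left(22 - 41\right)} + \sqrt{14473} = \frac{1}{2 \left(-19\right)} + \sqrt{14473} = \frac{1}{2} \left(- \frac{1}{19}\right) + \sqrt{14473} = - \frac{1}{38} + \sqrt{14473}$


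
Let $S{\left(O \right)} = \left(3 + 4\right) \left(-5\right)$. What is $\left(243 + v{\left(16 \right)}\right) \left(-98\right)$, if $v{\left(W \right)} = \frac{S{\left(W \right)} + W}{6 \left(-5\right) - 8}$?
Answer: $-23863$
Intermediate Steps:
$S{\left(O \right)} = -35$ ($S{\left(O \right)} = 7 \left(-5\right) = -35$)
$v{\left(W \right)} = \frac{35}{38} - \frac{W}{38}$ ($v{\left(W \right)} = \frac{-35 + W}{6 \left(-5\right) - 8} = \frac{-35 + W}{-30 - 8} = \frac{-35 + W}{-38} = \left(-35 + W\right) \left(- \frac{1}{38}\right) = \frac{35}{38} - \frac{W}{38}$)
$\left(243 + v{\left(16 \right)}\right) \left(-98\right) = \left(243 + \left(\frac{35}{38} - \frac{8}{19}\right)\right) \left(-98\right) = \left(243 + \frac{1}{2}\right) \left(-98\right) = \frac{487}{2} \left(-98\right) = -23863$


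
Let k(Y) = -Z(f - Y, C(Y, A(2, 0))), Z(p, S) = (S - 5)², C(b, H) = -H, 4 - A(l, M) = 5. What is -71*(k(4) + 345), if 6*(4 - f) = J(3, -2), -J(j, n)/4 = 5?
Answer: -23359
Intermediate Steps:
A(l, M) = -1 (A(l, M) = 4 - 1*5 = 4 - 5 = -1)
J(j, n) = -20 (J(j, n) = -4*5 = -20)
f = 22/3 (f = 4 - ⅙*(-20) = 4 + 10/3 = 22/3 ≈ 7.3333)
Z(p, S) = (-5 + S)²
k(Y) = -16 (k(Y) = -(-5 - 1*(-1))² = -(-5 + 1)² = -1*(-4)² = -1*16 = -16)
-71*(k(4) + 345) = -71*(-16 + 345) = -71*329 = -23359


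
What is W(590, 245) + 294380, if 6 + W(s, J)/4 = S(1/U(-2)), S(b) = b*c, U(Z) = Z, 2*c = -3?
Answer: 294359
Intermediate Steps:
c = -3/2 (c = (½)*(-3) = -3/2 ≈ -1.5000)
S(b) = -3*b/2 (S(b) = b*(-3/2) = -3*b/2)
W(s, J) = -21 (W(s, J) = -24 + 4*(-3/2/(-2)) = -24 + 4*(-3/2*(-½)) = -24 + 4*(¾) = -24 + 3 = -21)
W(590, 245) + 294380 = -21 + 294380 = 294359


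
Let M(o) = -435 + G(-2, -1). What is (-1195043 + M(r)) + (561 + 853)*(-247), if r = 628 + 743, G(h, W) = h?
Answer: -1544738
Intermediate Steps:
r = 1371
M(o) = -437 (M(o) = -435 - 2 = -437)
(-1195043 + M(r)) + (561 + 853)*(-247) = (-1195043 - 437) + (561 + 853)*(-247) = -1195480 + 1414*(-247) = -1195480 - 349258 = -1544738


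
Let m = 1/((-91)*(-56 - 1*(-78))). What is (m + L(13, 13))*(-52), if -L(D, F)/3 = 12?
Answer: 144146/77 ≈ 1872.0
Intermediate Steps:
L(D, F) = -36 (L(D, F) = -3*12 = -36)
m = -1/2002 (m = -1/(91*(-56 + 78)) = -1/91/22 = -1/91*1/22 = -1/2002 ≈ -0.00049950)
(m + L(13, 13))*(-52) = (-1/2002 - 36)*(-52) = -72073/2002*(-52) = 144146/77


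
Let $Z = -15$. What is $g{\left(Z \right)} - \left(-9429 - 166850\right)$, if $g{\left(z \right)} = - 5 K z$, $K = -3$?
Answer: $176054$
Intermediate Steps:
$g{\left(z \right)} = 15 z$ ($g{\left(z \right)} = \left(-5\right) \left(-3\right) z = 15 z$)
$g{\left(Z \right)} - \left(-9429 - 166850\right) = 15 \left(-15\right) - \left(-9429 - 166850\right) = -225 - -176279 = -225 + 176279 = 176054$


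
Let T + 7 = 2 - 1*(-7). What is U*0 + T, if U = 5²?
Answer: 2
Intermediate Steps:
T = 2 (T = -7 + (2 - 1*(-7)) = -7 + (2 + 7) = -7 + 9 = 2)
U = 25
U*0 + T = 25*0 + 2 = 0 + 2 = 2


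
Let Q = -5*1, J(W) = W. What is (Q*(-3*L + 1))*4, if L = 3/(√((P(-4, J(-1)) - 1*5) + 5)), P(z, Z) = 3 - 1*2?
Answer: 160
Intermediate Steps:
P(z, Z) = 1 (P(z, Z) = 3 - 2 = 1)
L = 3 (L = 3/(√((1 - 1*5) + 5)) = 3/(√((1 - 5) + 5)) = 3/(√(-4 + 5)) = 3/(√1) = 3/1 = 3*1 = 3)
Q = -5
(Q*(-3*L + 1))*4 = -5*(-3*3 + 1)*4 = -5*(-9 + 1)*4 = -5*(-8)*4 = 40*4 = 160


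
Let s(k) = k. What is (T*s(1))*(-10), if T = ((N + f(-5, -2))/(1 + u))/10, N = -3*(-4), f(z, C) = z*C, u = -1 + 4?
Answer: -11/2 ≈ -5.5000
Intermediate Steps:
u = 3
f(z, C) = C*z
N = 12
T = 11/20 (T = ((12 - 2*(-5))/(1 + 3))/10 = ((12 + 10)/4)*(1/10) = (22*(1/4))*(1/10) = (11/2)*(1/10) = 11/20 ≈ 0.55000)
(T*s(1))*(-10) = ((11/20)*1)*(-10) = (11/20)*(-10) = -11/2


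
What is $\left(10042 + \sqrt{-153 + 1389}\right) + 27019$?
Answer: $37061 + 2 \sqrt{309} \approx 37096.0$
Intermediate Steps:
$\left(10042 + \sqrt{-153 + 1389}\right) + 27019 = \left(10042 + \sqrt{1236}\right) + 27019 = \left(10042 + 2 \sqrt{309}\right) + 27019 = 37061 + 2 \sqrt{309}$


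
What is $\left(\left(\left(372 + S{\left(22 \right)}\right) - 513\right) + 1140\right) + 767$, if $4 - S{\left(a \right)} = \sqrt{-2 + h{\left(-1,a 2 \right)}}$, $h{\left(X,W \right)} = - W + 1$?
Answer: $1770 - 3 i \sqrt{5} \approx 1770.0 - 6.7082 i$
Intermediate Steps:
$h{\left(X,W \right)} = 1 - W$
$S{\left(a \right)} = 4 - \sqrt{-1 - 2 a}$ ($S{\left(a \right)} = 4 - \sqrt{-2 - \left(-1 + a 2\right)} = 4 - \sqrt{-2 - \left(-1 + 2 a\right)} = 4 - \sqrt{-1 - 2 a}$)
$\left(\left(\left(372 + S{\left(22 \right)}\right) - 513\right) + 1140\right) + 767 = \left(\left(\left(372 + \left(4 - \sqrt{-1 - 44}\right)\right) - 513\right) + 1140\right) + 767 = \left(\left(\left(372 + \left(4 - \sqrt{-45}\right)\right) - 513\right) + 1140\right) + 767 = \left(\left(\left(372 + \left(4 - 3 i \sqrt{5}\right)\right) - 513\right) + 1140\right) + 767 = \left(\left(\left(376 - 3 i \sqrt{5}\right) - 513\right) + 1140\right) + 767 = \left(\left(-137 - 3 i \sqrt{5}\right) + 1140\right) + 767 = \left(1003 - 3 i \sqrt{5}\right) + 767 = 1770 - 3 i \sqrt{5}$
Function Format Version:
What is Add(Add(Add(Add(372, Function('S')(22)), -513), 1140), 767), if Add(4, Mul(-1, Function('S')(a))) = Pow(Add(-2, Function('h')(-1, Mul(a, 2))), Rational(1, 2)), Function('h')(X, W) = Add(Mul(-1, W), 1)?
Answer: Add(1770, Mul(-3, I, Pow(5, Rational(1, 2)))) ≈ Add(1770.0, Mul(-6.7082, I))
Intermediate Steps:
Function('h')(X, W) = Add(1, Mul(-1, W))
Function('S')(a) = Add(4, Mul(-1, Pow(Add(-1, Mul(-2, a)), Rational(1, 2)))) (Function('S')(a) = Add(4, Mul(-1, Pow(Add(-2, Add(1, Mul(-1, Mul(a, 2)))), Rational(1, 2)))) = Add(4, Mul(-1, Pow(Add(-2, Add(1, Mul(-1, Mul(2, a)))), Rational(1, 2)))) = Add(4, Mul(-1, Pow(Add(-2, Add(1, Mul(-2, a))), Rational(1, 2)))) = Add(4, Mul(-1, Pow(Add(-1, Mul(-2, a)), Rational(1, 2)))))
Add(Add(Add(Add(372, Function('S')(22)), -513), 1140), 767) = Add(Add(Add(Add(372, Add(4, Mul(-1, Pow(Add(-1, Mul(-2, 22)), Rational(1, 2))))), -513), 1140), 767) = Add(Add(Add(Add(372, Add(4, Mul(-1, Pow(Add(-1, -44), Rational(1, 2))))), -513), 1140), 767) = Add(Add(Add(Add(372, Add(4, Mul(-1, Pow(-45, Rational(1, 2))))), -513), 1140), 767) = Add(Add(Add(Add(372, Add(4, Mul(-1, Mul(3, I, Pow(5, Rational(1, 2)))))), -513), 1140), 767) = Add(Add(Add(Add(372, Add(4, Mul(-3, I, Pow(5, Rational(1, 2))))), -513), 1140), 767) = Add(Add(Add(Add(376, Mul(-3, I, Pow(5, Rational(1, 2)))), -513), 1140), 767) = Add(Add(Add(-137, Mul(-3, I, Pow(5, Rational(1, 2)))), 1140), 767) = Add(Add(1003, Mul(-3, I, Pow(5, Rational(1, 2)))), 767) = Add(1770, Mul(-3, I, Pow(5, Rational(1, 2))))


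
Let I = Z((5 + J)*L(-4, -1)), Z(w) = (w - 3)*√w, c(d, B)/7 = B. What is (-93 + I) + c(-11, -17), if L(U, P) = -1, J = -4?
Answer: -212 - 4*I ≈ -212.0 - 4.0*I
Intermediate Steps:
c(d, B) = 7*B
Z(w) = √w*(-3 + w) (Z(w) = (-3 + w)*√w = √w*(-3 + w))
I = -4*I (I = √((5 - 4)*(-1))*(-3 + (5 - 4)*(-1)) = √(1*(-1))*(-3 + 1*(-1)) = √(-1)*(-3 - 1) = I*(-4) = -4*I ≈ -4.0*I)
(-93 + I) + c(-11, -17) = (-93 - 4*I) + 7*(-17) = (-93 - 4*I) - 119 = -212 - 4*I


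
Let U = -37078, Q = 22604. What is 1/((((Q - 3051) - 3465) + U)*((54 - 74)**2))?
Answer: -1/8396000 ≈ -1.1910e-7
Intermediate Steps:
1/((((Q - 3051) - 3465) + U)*((54 - 74)**2)) = 1/((((22604 - 3051) - 3465) - 37078)*((54 - 74)**2)) = 1/(((19553 - 3465) - 37078)*((-20)**2)) = 1/((16088 - 37078)*400) = (1/400)/(-20990) = -1/20990*1/400 = -1/8396000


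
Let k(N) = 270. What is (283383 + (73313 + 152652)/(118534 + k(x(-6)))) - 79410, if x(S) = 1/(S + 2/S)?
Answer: 24233034257/118804 ≈ 2.0398e+5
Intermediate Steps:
(283383 + (73313 + 152652)/(118534 + k(x(-6)))) - 79410 = (283383 + (73313 + 152652)/(118534 + 270)) - 79410 = (283383 + 225965/118804) - 79410 = 33667259897/118804 - 79410 = 24233034257/118804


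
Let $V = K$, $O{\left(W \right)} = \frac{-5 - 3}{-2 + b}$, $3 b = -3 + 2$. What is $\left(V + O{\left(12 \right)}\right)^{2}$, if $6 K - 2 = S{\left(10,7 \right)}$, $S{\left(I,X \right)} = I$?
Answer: $\frac{1444}{49} \approx 29.469$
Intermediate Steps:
$b = - \frac{1}{3}$ ($b = \frac{-3 + 2}{3} = \frac{1}{3} \left(-1\right) = - \frac{1}{3} \approx -0.33333$)
$K = 2$ ($K = \frac{1}{3} + \frac{1}{6} \cdot 10 = \frac{1}{3} + \frac{5}{3} = 2$)
$O{\left(W \right)} = \frac{24}{7}$ ($O{\left(W \right)} = \frac{-5 - 3}{-2 - \frac{1}{3}} = - \frac{8}{- \frac{7}{3}} = \left(-8\right) \left(- \frac{3}{7}\right) = \frac{24}{7}$)
$V = 2$
$\left(V + O{\left(12 \right)}\right)^{2} = \left(2 + \frac{24}{7}\right)^{2} = \left(\frac{38}{7}\right)^{2} = \frac{1444}{49}$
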